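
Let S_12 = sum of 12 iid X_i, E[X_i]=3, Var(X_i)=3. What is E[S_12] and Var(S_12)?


E[S_n] = n*mu = 12*3 = 36
Var(S_n) = n*sigma^2 = 12*3 = 36

E[S_12]=36, Var(S_12)=36


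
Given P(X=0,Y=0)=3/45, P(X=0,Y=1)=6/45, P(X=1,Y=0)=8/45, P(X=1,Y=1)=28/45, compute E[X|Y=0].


P(Y=0) = 11/45
E[X|Y=0] = (0*3 + 1*8)/11 = 8/11

8/11


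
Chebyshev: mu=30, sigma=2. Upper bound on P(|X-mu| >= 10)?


k = 10/2 = 5
Chebyshev: P(|X-mu| >= k*sigma) <= 1/k^2 = 1/5^2 = 1/25

1/25


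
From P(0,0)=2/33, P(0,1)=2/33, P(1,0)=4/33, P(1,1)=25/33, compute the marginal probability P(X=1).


P(X=1) = P(1,0)+P(1,1) = 4/33 + 25/33 = 29/33

29/33


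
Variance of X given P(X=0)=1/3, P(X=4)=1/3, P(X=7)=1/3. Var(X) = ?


E[X] = 11/3, E[X^2] = 65/3
Var(X) = E[X^2] - (E[X])^2 = 65/3 - (11/3)^2 = 74/9

74/9


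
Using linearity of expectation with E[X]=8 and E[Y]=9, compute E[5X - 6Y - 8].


E[5X - 6Y - 8] = 5*E[X] - 6*E[Y] - 8
= (5)*(8) + (-6)*(9) + (-8)
= 40 - 54 - 8 = -22

-22


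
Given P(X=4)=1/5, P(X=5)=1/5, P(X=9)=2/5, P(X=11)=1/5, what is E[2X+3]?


E[2X+3] = sum(g(x)*P(x))
= 11*1/5 + 13*1/5 + 21*2/5 + 25*1/5
= 91/5

91/5


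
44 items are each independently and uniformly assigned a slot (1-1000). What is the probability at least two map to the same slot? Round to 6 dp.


P(all different) = prod((1000-i)/1000 for i=0..43) = 0.382884
P(at least one match) = 1 - 0.382884 = 0.617116

0.617116


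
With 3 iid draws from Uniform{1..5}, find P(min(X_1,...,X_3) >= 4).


P(min >= 4) = P(all X_i >= 4) = (P(X_1 >= 4))^3
= (2/5)^3 = 8/125

8/125


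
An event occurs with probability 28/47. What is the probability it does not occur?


P(A') = 1 - P(A) = 1 - 28/47 = 19/47

19/47


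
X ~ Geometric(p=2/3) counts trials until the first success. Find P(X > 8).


P(X > 8) = P(first 8 trials all fail) = (1-p)^8 = (1/3)^8 = 1/6561

1/6561


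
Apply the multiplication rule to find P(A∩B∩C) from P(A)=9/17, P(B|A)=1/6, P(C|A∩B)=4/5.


P(A∩B∩C) = P(A) * P(B|A) * P(C|A∩B)
= 9/17 * 1/6 * 4/5
= 3/34 * 4/5 = 6/85

6/85


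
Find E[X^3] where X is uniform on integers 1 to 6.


E[X^3] = (1/6) * sum(x^3 for x=1..6)
= 441/6 = 147/2

147/2


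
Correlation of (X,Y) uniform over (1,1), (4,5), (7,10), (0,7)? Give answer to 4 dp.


Cov(X,Y) = 5.5000, Var(X) = 7.5000, Var(Y) = 10.6875
rho = Cov/(sqrt(VarX)*sqrt(VarY)) = 0.6143

0.6143


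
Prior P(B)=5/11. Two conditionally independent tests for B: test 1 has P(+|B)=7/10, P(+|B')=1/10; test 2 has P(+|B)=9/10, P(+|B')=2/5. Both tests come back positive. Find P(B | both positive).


After test 1: P(+) = 7/10*5/11 + 1/10*6/11 = 41/110
P(B|+) = (7/22)/(41/110) = 35/41
After test 2 (use post1 as new prior): P(+) = 9/10*35/41 + 2/5*6/41 = 339/410
P(B|+,+) = (63/82)/(339/410) = 105/113

105/113


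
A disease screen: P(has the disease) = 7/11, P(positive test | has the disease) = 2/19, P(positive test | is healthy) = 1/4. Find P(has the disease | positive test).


P(A) = P(A|B)P(B) + P(A|B')P(B') = 2/19*7/11 + 1/4*4/11 = 3/19
P(B|A) = P(A|B)P(B)/P(A) = (14/209)/(3/19) = 14/33

14/33


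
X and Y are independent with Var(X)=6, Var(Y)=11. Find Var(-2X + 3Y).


Independence => Cov(X,Y)=0
Var(-2X + 3Y) = (-2)^2*Var(X) + 3^2*Var(Y)
= 4*6 + 9*11 = 123

123


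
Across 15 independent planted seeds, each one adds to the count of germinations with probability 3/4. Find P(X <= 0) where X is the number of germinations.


P(X<=0) = P(X=0)
= 1/1073741824
= 1/1073741824

1/1073741824


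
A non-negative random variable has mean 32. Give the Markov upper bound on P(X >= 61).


Markov: P(X >= a) <= E[X]/a
P(X >= 61) <= 32/61

32/61


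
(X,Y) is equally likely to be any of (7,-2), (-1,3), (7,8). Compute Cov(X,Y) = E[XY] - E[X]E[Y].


E[X]=13/3, E[Y]=3, E[XY]=13
Cov(X,Y) = E[XY] - E[X]E[Y] = 13 - 13/3*3 = 0

0


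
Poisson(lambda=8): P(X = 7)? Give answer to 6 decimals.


P(X=7) = e^(-8) * 8^7 / 7!
≈ 0.0003354626279 * 2097152 / 5040
≈ 0.139587

0.139587


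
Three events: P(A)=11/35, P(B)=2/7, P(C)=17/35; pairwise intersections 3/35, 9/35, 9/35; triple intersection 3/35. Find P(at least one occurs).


P(A∪B∪C) = P(A)+P(B)+P(C) - P(AB)-P(AC)-P(BC) + P(ABC)
= 11/35+2/7+17/35 - 3/35-9/35-9/35 + 3/35
= 4/7

4/7


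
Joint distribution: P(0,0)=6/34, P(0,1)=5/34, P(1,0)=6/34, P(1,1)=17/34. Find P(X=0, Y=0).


Read from table: P(X=0, Y=0) = 6/34 = 3/17

3/17


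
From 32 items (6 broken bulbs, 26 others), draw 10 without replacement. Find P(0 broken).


P(X=0) = C(6,0)*C(26,10) / C(32,10)
= 1*5311735 / 64512240
= 5311735/64512240 = 3553/43152

3553/43152


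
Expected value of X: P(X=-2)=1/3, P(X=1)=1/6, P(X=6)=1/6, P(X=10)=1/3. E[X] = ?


E[X] = sum(x * P(x))
= -2*1/3 + 1*1/6 + 6*1/6 + 10*1/3
= 23/6

23/6


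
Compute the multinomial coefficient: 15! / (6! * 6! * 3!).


15! = 1307674368000
Denominator: 6!=720 * 6!=720 * 3!=6
Coefficient = 1307674368000 / 3110400 = 420420

420420


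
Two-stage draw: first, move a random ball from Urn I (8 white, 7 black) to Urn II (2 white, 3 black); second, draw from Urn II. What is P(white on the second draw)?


P(transfer white) = 8/15; P(transfer black) = 7/15
If white transferred: Urn II has 3 white of 6, so P(white|white moved) = 1/2
If black transferred: Urn II has 2 white of 6, so P(white|black moved) = 1/3
By total probability: P(white) = 8/15*1/2 + 7/15*1/3 = 19/45

19/45


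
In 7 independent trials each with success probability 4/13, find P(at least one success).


P(at least one) = 1 - P(none)
P(none) = (1 - 4/13)^7 = (9/13)^7 = 4782969/62748517
P(at least one) = 1 - 4782969/62748517 = 57965548/62748517

57965548/62748517


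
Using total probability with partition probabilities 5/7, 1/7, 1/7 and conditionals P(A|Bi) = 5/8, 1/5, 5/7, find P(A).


P(A) = P(A|B1)P(B1) + P(A|B2)P(B2) + P(A|B3)P(B3)
= 5/8*5/7 + 1/5*1/7 + 5/7*1/7
= 25/56 + 1/35 + 5/49 = 1131/1960

1131/1960


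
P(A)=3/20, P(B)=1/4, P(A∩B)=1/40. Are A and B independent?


P(A)*P(B) = 3/20*1/4 = 3/80
P(A∩B) = 1/40 != 3/80, so not independent

No, A and B are not independent


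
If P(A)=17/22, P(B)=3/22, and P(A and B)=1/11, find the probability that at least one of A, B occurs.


P(A∪B) = P(A) + P(B) - P(A∩B)
= 17/22 + 3/22 - 1/11 = 9/11

9/11


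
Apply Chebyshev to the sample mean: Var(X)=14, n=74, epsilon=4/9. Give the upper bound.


Var(Xbar) = Var(X)/n = 14/74
Chebyshev: P(|Xbar-mu| >= 4/9) <= Var(Xbar)/(4/9)^2 = (7/37)/(16/81) = 567/592

567/592


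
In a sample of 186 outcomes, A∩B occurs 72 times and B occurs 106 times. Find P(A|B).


P(A|B) = P(A∩B)/P(B) = (72/186)/(106/186) = 72/106 = 36/53

36/53


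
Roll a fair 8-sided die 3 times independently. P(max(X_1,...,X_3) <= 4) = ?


P(max <= 4) = P(all X_i <= 4) = (P(X_1 <= 4))^3
= (4/8)^3 = (1/2)^3 = 1/8

1/8


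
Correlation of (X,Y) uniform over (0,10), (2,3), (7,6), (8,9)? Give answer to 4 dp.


Cov(X,Y) = 0.2500, Var(X) = 11.1875, Var(Y) = 7.5000
rho = Cov/(sqrt(VarX)*sqrt(VarY)) = 0.0273

0.0273


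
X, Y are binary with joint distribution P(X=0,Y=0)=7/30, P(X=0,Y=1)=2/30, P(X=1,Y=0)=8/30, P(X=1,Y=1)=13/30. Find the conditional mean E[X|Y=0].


P(Y=0) = 15/30
E[X|Y=0] = (0*7 + 1*8)/15 = 8/15

8/15


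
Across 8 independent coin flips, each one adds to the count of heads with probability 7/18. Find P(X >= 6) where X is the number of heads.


P(X>=6) = P(X=6) + P(X=7) + P(X=8)
= 99648703/2754990144 + 9058973/1377495072 + 5764801/11019960576
= 158943799/3673320192

158943799/3673320192


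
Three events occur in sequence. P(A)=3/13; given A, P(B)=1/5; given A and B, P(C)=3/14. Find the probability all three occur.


P(A∩B∩C) = P(A) * P(B|A) * P(C|A∩B)
= 3/13 * 1/5 * 3/14
= 3/65 * 3/14 = 9/910

9/910


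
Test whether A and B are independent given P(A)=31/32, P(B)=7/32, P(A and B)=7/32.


P(A)*P(B) = 31/32*7/32 = 217/1024
P(A∩B) = 7/32 != 217/1024, so not independent

No, A and B are not independent


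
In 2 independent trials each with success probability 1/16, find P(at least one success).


P(at least one) = 1 - P(none)
P(none) = (1 - 1/16)^2 = (15/16)^2 = 225/256
P(at least one) = 1 - 225/256 = 31/256

31/256


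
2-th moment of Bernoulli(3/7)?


For Bernoulli: X in {0,1}
E[X^2] = 0^2*(1-3/7) + 1^2*3/7 = 3/7

3/7


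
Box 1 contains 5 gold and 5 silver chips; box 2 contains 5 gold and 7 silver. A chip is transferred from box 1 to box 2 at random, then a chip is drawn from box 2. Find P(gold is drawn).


P(transfer gold) = 5/10 = 1/2; P(transfer silver) = 1/2
If gold transferred: Urn II has 6 gold of 13, so P(gold|gold moved) = 6/13
If silver transferred: Urn II has 5 gold of 13, so P(gold|silver moved) = 5/13
By total probability: P(gold) = 1/2*6/13 + 1/2*5/13 = 11/26

11/26


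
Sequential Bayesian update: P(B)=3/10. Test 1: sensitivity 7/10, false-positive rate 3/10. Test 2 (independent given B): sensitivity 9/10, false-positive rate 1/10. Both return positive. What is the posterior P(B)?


After test 1: P(+) = 7/10*3/10 + 3/10*7/10 = 21/50
P(B|+) = (21/100)/(21/50) = 1/2
After test 2 (use post1 as new prior): P(+) = 9/10*1/2 + 1/10*1/2 = 1/2
P(B|+,+) = (9/20)/(1/2) = 9/10

9/10


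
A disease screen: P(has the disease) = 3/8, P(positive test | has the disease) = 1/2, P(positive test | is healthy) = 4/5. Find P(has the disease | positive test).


P(A) = P(A|B)P(B) + P(A|B')P(B') = 1/2*3/8 + 4/5*5/8 = 11/16
P(B|A) = P(A|B)P(B)/P(A) = (3/16)/(11/16) = 3/11

3/11


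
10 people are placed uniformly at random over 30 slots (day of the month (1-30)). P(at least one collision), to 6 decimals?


P(all different) = prod((30-i)/30 for i=0..9) = 0.184639
P(at least one match) = 1 - 0.184639 = 0.815361

0.815361


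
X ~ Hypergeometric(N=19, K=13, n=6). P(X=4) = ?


P(X=4) = C(13,4)*C(6,2) / C(19,6)
= 715*15 / 27132
= 10725/27132 = 3575/9044

3575/9044


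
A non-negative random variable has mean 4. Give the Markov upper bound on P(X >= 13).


Markov: P(X >= a) <= E[X]/a
P(X >= 13) <= 4/13

4/13


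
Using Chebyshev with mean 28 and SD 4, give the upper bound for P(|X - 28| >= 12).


k = 12/4 = 3
Chebyshev: P(|X-mu| >= k*sigma) <= 1/k^2 = 1/3^2 = 1/9

1/9


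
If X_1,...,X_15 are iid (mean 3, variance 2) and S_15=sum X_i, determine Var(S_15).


By independence, Var(S_n) = n*Var(X_1) = 15*2 = 30

30


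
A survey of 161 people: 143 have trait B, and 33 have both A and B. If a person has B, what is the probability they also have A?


P(A|B) = P(A∩B)/P(B) = (33/161)/(143/161) = 33/143 = 3/13

3/13


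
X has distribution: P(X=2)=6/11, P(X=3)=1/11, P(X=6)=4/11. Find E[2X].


E[2X] = sum(g(x)*P(x))
= 4*6/11 + 6*1/11 + 12*4/11
= 78/11

78/11


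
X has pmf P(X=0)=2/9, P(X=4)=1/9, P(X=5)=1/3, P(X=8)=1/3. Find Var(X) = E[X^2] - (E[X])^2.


E[X] = 43/9, E[X^2] = 283/9
Var(X) = E[X^2] - (E[X])^2 = 283/9 - (43/9)^2 = 698/81

698/81


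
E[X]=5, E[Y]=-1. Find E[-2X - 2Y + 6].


E[-2X - 2Y + 6] = -2*E[X] - 2*E[Y] + 6
= (-2)*(5) + (-2)*(-1) + (6)
= -10 + 2 + 6 = -2

-2


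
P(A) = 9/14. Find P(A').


P(A') = 1 - P(A) = 1 - 9/14 = 5/14

5/14


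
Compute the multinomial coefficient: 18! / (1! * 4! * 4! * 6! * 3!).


18! = 6402373705728000
Denominator: 1!=1 * 4!=24 * 4!=24 * 6!=720 * 3!=6
Coefficient = 6402373705728000 / 2488320 = 2572970400

2572970400


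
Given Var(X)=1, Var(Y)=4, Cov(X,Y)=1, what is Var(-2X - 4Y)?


Var(-2X - 4Y) = (-2)^2*Var(X) + (-4)^2*Var(Y) + 2*(-2)*(-4)*Cov(X,Y)
= 4*1 + 16*4 + 16*1
= 4 + 64 + 16 = 84

84


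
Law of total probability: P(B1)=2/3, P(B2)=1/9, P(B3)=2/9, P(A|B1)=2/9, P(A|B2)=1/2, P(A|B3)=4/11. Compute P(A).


P(A) = P(A|B1)P(B1) + P(A|B2)P(B2) + P(A|B3)P(B3)
= 2/9*2/3 + 1/2*1/9 + 4/11*2/9
= 4/27 + 1/18 + 8/99 = 169/594

169/594


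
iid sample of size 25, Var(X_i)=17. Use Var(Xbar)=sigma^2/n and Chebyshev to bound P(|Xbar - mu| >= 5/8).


Var(Xbar) = Var(X)/n = 17/25
Chebyshev: P(|Xbar-mu| >= 5/8) <= Var(Xbar)/(5/8)^2 = (17/25)/(25/64) = 1088/625
Bound exceeds 1, so trivial bound: 1

1


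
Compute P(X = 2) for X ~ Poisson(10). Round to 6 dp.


P(X=2) = e^(-10) * 10^2 / 2!
≈ 0.00004539992976 * 100 / 2
≈ 0.002270

0.002270


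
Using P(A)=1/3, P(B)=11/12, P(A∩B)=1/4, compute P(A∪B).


P(A∪B) = P(A) + P(B) - P(A∩B)
= 1/3 + 11/12 - 1/4 = 1

1


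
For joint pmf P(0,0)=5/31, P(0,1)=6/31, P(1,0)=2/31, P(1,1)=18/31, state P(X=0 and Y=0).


Read from table: P(X=0, Y=0) = 5/31

5/31


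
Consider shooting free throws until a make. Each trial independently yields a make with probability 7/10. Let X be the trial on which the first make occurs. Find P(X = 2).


P(X=2) = (1-p)^1 * p = (3/10)^1 * 7/10
= 3/10 * 7/10 = 21/100

21/100


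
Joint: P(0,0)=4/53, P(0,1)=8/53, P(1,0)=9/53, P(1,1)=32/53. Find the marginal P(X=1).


P(X=1) = P(1,0)+P(1,1) = 9/53 + 32/53 = 41/53

41/53


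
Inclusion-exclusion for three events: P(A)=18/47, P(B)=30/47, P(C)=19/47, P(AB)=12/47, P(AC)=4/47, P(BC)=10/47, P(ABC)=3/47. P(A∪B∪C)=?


P(A∪B∪C) = P(A)+P(B)+P(C) - P(AB)-P(AC)-P(BC) + P(ABC)
= 18/47+30/47+19/47 - 12/47-4/47-10/47 + 3/47
= 44/47

44/47


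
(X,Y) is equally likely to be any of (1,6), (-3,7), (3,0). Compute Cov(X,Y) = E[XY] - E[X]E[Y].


E[X]=1/3, E[Y]=13/3, E[XY]=-5
Cov(X,Y) = E[XY] - E[X]E[Y] = -5 - 1/3*13/3 = -58/9

-58/9


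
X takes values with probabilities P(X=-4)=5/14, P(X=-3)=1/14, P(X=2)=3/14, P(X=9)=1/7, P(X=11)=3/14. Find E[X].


E[X] = sum(x * P(x))
= -4*5/14 - 3*1/14 + 2*3/14 + 9*1/7 + 11*3/14
= 17/7

17/7


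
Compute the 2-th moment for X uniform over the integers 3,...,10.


E[X^2] = (1/8) * sum(x^2 for x=3..10)
= 380/8 = 95/2

95/2


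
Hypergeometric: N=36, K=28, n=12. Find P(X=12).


P(X=12) = C(28,12)*C(8,0) / C(36,12)
= 30421755*1 / 1251677700
= 30421755/1251677700 = 437/17980

437/17980


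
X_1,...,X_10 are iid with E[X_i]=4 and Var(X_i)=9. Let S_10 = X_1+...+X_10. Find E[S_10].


E[S_n] = n*E[X_1] = 10*4 = 40

40


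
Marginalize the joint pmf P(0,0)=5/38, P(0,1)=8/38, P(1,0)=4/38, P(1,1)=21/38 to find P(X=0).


P(X=0) = P(0,0)+P(0,1) = 5/38 + 8/38 = 13/38

13/38


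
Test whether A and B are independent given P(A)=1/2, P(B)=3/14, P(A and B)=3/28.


P(A)*P(B) = 1/2*3/14 = 3/28
P(A∩B) = 3/28, which equals P(A)P(B), so independent

Yes, A and B are independent


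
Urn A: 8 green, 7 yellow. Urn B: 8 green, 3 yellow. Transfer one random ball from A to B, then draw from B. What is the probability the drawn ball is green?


P(transfer green) = 8/15; P(transfer yellow) = 7/15
If green transferred: Urn II has 9 green of 12, so P(green|green moved) = 3/4
If yellow transferred: Urn II has 8 green of 12, so P(green|yellow moved) = 2/3
By total probability: P(green) = 8/15*3/4 + 7/15*2/3 = 32/45

32/45


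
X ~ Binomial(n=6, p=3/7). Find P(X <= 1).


P(X<=1) = P(X=0) + P(X=1)
= 4096/117649 + 18432/117649
= 22528/117649

22528/117649


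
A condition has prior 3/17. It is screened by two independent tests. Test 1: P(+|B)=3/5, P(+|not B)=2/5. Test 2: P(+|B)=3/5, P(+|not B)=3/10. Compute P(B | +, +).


After test 1: P(+) = 3/5*3/17 + 2/5*14/17 = 37/85
P(B|+) = (9/85)/(37/85) = 9/37
After test 2 (use post1 as new prior): P(+) = 3/5*9/37 + 3/10*28/37 = 69/185
P(B|+,+) = (27/185)/(69/185) = 9/23

9/23


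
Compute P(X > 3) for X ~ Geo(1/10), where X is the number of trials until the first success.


P(X > 3) = P(first 3 trials all fail) = (1-p)^3 = (9/10)^3 = 729/1000

729/1000


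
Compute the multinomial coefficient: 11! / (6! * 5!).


11! = 39916800
Denominator: 6!=720 * 5!=120
Coefficient = 39916800 / 86400 = 462

462


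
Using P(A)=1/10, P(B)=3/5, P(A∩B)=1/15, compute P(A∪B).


P(A∪B) = P(A) + P(B) - P(A∩B)
= 1/10 + 3/5 - 1/15 = 19/30

19/30


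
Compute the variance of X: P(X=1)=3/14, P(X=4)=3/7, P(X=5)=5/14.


E[X] = 26/7, E[X^2] = 16
Var(X) = E[X^2] - (E[X])^2 = 16 - (26/7)^2 = 108/49

108/49


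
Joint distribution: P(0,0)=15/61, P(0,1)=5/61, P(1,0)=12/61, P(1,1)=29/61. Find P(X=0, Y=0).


Read from table: P(X=0, Y=0) = 15/61

15/61


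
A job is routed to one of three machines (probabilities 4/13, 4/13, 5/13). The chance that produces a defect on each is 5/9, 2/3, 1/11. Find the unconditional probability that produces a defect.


P(A) = P(A|B1)P(B1) + P(A|B2)P(B2) + P(A|B3)P(B3)
= 5/9*4/13 + 2/3*4/13 + 1/11*5/13
= 20/117 + 8/39 + 5/143 = 529/1287

529/1287


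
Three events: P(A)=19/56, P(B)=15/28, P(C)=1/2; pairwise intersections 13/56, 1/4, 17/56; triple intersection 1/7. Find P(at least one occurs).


P(A∪B∪C) = P(A)+P(B)+P(C) - P(AB)-P(AC)-P(BC) + P(ABC)
= 19/56+15/28+1/2 - 13/56-1/4-17/56 + 1/7
= 41/56

41/56


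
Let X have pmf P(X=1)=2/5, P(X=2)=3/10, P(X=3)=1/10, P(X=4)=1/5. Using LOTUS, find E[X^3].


E[X^3] = sum(g(x)*P(x))
= 1*2/5 + 8*3/10 + 27*1/10 + 64*1/5
= 183/10

183/10


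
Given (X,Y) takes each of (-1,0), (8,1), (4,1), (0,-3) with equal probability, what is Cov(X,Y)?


E[X]=11/4, E[Y]=-1/4, E[XY]=3
Cov(X,Y) = E[XY] - E[X]E[Y] = 3 - 11/4*-1/4 = 59/16

59/16


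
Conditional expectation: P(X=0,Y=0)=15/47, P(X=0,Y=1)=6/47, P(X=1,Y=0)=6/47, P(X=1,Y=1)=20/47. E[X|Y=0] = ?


P(Y=0) = 21/47
E[X|Y=0] = (0*15 + 1*6)/21 = 6/21 = 2/7

2/7


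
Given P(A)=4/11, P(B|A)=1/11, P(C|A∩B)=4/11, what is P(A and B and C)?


P(A∩B∩C) = P(A) * P(B|A) * P(C|A∩B)
= 4/11 * 1/11 * 4/11
= 4/121 * 4/11 = 16/1331

16/1331


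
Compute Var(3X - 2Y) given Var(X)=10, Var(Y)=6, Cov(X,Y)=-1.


Var(3X - 2Y) = 3^2*Var(X) + (-2)^2*Var(Y) + 2*3*(-2)*Cov(X,Y)
= 9*10 + 4*6 - 12*(-1)
= 90 + 24 + 12 = 126

126


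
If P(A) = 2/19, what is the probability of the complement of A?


P(A') = 1 - P(A) = 1 - 2/19 = 17/19

17/19


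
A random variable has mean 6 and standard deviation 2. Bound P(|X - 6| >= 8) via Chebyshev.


k = 8/2 = 4
Chebyshev: P(|X-mu| >= k*sigma) <= 1/k^2 = 1/4^2 = 1/16

1/16


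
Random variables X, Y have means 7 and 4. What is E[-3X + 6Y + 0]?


E[-3X + 6Y + 0] = -3*E[X] + 6*E[Y] + 0
= (-3)*(7) + (6)*(4) + (0)
= -21 + 24 + 0 = 3

3


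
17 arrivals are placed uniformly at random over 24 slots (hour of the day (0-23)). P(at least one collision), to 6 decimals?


P(all different) = prod((24-i)/24 for i=0..16) = 0.000423
P(at least one match) = 1 - 0.000423 = 0.999577

0.999577


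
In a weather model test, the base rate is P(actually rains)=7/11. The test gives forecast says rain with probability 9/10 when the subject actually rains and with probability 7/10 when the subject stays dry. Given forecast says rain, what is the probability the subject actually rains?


P(A) = P(A|B)P(B) + P(A|B')P(B') = 9/10*7/11 + 7/10*4/11 = 91/110
P(B|A) = P(A|B)P(B)/P(A) = (63/110)/(91/110) = 9/13

9/13


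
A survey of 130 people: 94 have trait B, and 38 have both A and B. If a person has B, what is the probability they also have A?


P(A|B) = P(A∩B)/P(B) = (38/130)/(94/130) = 38/94 = 19/47

19/47


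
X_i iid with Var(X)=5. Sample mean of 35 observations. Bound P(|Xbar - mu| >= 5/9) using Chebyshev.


Var(Xbar) = Var(X)/n = 5/35
Chebyshev: P(|Xbar-mu| >= 5/9) <= Var(Xbar)/(5/9)^2 = (1/7)/(25/81) = 81/175

81/175


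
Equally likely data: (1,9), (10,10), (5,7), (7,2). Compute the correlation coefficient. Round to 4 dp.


Cov(X,Y) = -0.7500, Var(X) = 10.6875, Var(Y) = 9.5000
rho = Cov/(sqrt(VarX)*sqrt(VarY)) = -0.0744

-0.0744


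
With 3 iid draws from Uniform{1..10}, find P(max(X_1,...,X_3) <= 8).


P(max <= 8) = P(all X_i <= 8) = (P(X_1 <= 8))^3
= (8/10)^3 = (4/5)^3 = 64/125

64/125


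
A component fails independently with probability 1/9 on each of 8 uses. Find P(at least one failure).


P(at least one) = 1 - P(none)
P(none) = (1 - 1/9)^8 = (8/9)^8 = 16777216/43046721
P(at least one) = 1 - 16777216/43046721 = 26269505/43046721

26269505/43046721


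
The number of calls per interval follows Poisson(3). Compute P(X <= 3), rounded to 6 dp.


P(X<=3) = e^(-3)*3^0/0! + e^(-3)*3^1/1! + e^(-3)*3^2/2! + e^(-3)*3^3/3!
≈ 0.0497870684 + 0.1493612051 + 0.2240418077 + 0.2240418077
= 0.6472318889
≈ 0.647232

0.647232


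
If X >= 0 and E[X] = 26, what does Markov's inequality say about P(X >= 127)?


Markov: P(X >= a) <= E[X]/a
P(X >= 127) <= 26/127

26/127


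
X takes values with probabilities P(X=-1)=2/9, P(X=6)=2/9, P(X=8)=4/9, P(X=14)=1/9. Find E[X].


E[X] = sum(x * P(x))
= -1*2/9 + 6*2/9 + 8*4/9 + 14*1/9
= 56/9

56/9


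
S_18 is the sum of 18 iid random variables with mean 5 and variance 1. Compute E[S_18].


E[S_n] = n*E[X_1] = 18*5 = 90

90


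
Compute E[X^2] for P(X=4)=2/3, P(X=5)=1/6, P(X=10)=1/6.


E[X^2] = sum(g(x)*P(x))
= 16*2/3 + 25*1/6 + 100*1/6
= 63/2

63/2


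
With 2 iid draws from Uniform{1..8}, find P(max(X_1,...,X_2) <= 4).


P(max <= 4) = P(all X_i <= 4) = (P(X_1 <= 4))^2
= (4/8)^2 = (1/2)^2 = 1/4

1/4


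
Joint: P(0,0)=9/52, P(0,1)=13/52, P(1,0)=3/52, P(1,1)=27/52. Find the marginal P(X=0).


P(X=0) = P(0,0)+P(0,1) = 9/52 + 13/52 = 22/52 = 11/26

11/26


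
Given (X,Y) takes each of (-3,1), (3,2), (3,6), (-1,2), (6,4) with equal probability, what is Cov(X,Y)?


E[X]=8/5, E[Y]=3, E[XY]=43/5
Cov(X,Y) = E[XY] - E[X]E[Y] = 43/5 - 8/5*3 = 19/5

19/5


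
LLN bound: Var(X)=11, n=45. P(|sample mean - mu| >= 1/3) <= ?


Var(Xbar) = Var(X)/n = 11/45
Chebyshev: P(|Xbar-mu| >= 1/3) <= Var(Xbar)/(1/3)^2 = (11/45)/(1/9) = 11/5
Bound exceeds 1, so trivial bound: 1

1


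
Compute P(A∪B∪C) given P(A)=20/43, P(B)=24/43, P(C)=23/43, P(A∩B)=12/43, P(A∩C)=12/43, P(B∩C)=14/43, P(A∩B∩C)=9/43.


P(A∪B∪C) = P(A)+P(B)+P(C) - P(AB)-P(AC)-P(BC) + P(ABC)
= 20/43+24/43+23/43 - 12/43-12/43-14/43 + 9/43
= 38/43

38/43


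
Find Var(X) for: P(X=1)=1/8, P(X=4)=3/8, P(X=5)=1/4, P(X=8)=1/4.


E[X] = 39/8, E[X^2] = 227/8
Var(X) = E[X^2] - (E[X])^2 = 227/8 - (39/8)^2 = 295/64

295/64


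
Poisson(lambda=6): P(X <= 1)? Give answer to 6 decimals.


P(X<=1) = e^(-6)*6^0/0! + e^(-6)*6^1/1!
≈ 0.0024787522 + 0.0148725131
= 0.0173512653
≈ 0.017351

0.017351


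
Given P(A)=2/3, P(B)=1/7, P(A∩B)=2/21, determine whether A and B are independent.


P(A)*P(B) = 2/3*1/7 = 2/21
P(A∩B) = 2/21, which equals P(A)P(B), so independent

Yes, A and B are independent


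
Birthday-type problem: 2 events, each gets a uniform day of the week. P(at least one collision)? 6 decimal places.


P(all different) = prod((7-i)/7 for i=0..1) = 0.857143
P(at least one match) = 1 - 0.857143 = 0.142857

0.142857


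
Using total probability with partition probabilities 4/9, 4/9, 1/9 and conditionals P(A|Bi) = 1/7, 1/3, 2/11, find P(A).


P(A) = P(A|B1)P(B1) + P(A|B2)P(B2) + P(A|B3)P(B3)
= 1/7*4/9 + 1/3*4/9 + 2/11*1/9
= 4/63 + 4/27 + 2/99 = 482/2079

482/2079


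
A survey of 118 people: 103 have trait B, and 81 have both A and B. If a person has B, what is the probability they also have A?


P(A|B) = P(A∩B)/P(B) = (81/118)/(103/118) = 81/103

81/103


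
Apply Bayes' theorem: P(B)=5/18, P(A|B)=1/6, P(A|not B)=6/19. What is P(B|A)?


P(A) = P(A|B)P(B) + P(A|B')P(B') = 1/6*5/18 + 6/19*13/18 = 563/2052
P(B|A) = P(A|B)P(B)/P(A) = (5/108)/(563/2052) = 95/563

95/563


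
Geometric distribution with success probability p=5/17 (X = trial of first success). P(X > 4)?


P(X > 4) = P(first 4 trials all fail) = (1-p)^4 = (12/17)^4 = 20736/83521

20736/83521


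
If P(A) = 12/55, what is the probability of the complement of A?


P(A') = 1 - P(A) = 1 - 12/55 = 43/55

43/55


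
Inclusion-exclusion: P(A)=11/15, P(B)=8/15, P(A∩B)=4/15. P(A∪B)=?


P(A∪B) = P(A) + P(B) - P(A∩B)
= 11/15 + 8/15 - 4/15 = 1

1


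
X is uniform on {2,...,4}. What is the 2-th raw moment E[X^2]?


E[X^2] = (1/3) * sum(x^2 for x=2..4)
= 29/3

29/3


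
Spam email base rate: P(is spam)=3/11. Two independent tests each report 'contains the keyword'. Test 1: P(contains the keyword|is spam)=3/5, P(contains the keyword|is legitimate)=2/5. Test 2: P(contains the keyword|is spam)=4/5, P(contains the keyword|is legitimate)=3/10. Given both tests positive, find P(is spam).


After test 1: P(+) = 3/5*3/11 + 2/5*8/11 = 5/11
P(B|+) = (9/55)/(5/11) = 9/25
After test 2 (use post1 as new prior): P(+) = 4/5*9/25 + 3/10*16/25 = 12/25
P(B|+,+) = (36/125)/(12/25) = 3/5

3/5


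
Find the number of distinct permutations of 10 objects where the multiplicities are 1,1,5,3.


10! = 3628800
Denominator: 1!=1 * 1!=1 * 5!=120 * 3!=6
Coefficient = 3628800 / 720 = 5040

5040


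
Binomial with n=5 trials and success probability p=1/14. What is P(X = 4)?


P(X=4) = C(5,4) * p^4 * (1-p)^1
= 5 * 1/38416 * 13/14
= 65/537824

65/537824


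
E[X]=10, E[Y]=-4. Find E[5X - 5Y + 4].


E[5X - 5Y + 4] = 5*E[X] - 5*E[Y] + 4
= (5)*(10) + (-5)*(-4) + (4)
= 50 + 20 + 4 = 74

74


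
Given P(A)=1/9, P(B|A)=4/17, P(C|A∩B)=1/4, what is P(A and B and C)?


P(A∩B∩C) = P(A) * P(B|A) * P(C|A∩B)
= 1/9 * 4/17 * 1/4
= 4/153 * 1/4 = 1/153

1/153


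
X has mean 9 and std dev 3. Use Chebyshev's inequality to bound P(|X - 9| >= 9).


k = 9/3 = 3
Chebyshev: P(|X-mu| >= k*sigma) <= 1/k^2 = 1/3^2 = 1/9

1/9


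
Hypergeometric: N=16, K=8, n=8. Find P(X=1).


P(X=1) = C(8,1)*C(8,7) / C(16,8)
= 8*8 / 12870
= 64/12870 = 32/6435

32/6435


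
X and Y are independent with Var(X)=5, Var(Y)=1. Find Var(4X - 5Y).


Independence => Cov(X,Y)=0
Var(4X - 5Y) = 4^2*Var(X) + (-5)^2*Var(Y)
= 16*5 + 25*1 = 105

105


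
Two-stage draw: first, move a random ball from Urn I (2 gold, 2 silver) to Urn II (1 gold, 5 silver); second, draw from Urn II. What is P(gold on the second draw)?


P(transfer gold) = 2/4 = 1/2; P(transfer silver) = 1/2
If gold transferred: Urn II has 2 gold of 7, so P(gold|gold moved) = 2/7
If silver transferred: Urn II has 1 gold of 7, so P(gold|silver moved) = 1/7
By total probability: P(gold) = 1/2*2/7 + 1/2*1/7 = 3/14

3/14


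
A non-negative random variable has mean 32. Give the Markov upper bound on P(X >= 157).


Markov: P(X >= a) <= E[X]/a
P(X >= 157) <= 32/157

32/157


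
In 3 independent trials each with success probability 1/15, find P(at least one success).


P(at least one) = 1 - P(none)
P(none) = (1 - 1/15)^3 = (14/15)^3 = 2744/3375
P(at least one) = 1 - 2744/3375 = 631/3375

631/3375


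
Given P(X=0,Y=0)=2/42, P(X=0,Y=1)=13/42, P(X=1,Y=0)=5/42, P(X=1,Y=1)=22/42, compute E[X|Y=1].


P(Y=1) = 35/42
E[X|Y=1] = (0*13 + 1*22)/35 = 22/35

22/35


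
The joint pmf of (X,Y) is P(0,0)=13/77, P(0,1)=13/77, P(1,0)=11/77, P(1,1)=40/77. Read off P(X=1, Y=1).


Read from table: P(X=1, Y=1) = 40/77

40/77


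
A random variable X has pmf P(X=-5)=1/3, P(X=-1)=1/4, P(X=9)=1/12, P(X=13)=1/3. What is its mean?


E[X] = sum(x * P(x))
= -5*1/3 - 1*1/4 + 9*1/12 + 13*1/3
= 19/6

19/6


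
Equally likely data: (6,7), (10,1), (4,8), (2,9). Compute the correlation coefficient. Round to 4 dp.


Cov(X,Y) = -8.8750, Var(X) = 8.7500, Var(Y) = 9.6875
rho = Cov/(sqrt(VarX)*sqrt(VarY)) = -0.9640

-0.9640


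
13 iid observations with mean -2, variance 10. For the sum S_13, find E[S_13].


E[S_n] = n*E[X_1] = 13*-2 = -26

-26


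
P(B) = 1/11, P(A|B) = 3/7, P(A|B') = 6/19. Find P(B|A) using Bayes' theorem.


P(A) = P(A|B)P(B) + P(A|B')P(B') = 3/7*1/11 + 6/19*10/11 = 477/1463
P(B|A) = P(A|B)P(B)/P(A) = (3/77)/(477/1463) = 19/159

19/159


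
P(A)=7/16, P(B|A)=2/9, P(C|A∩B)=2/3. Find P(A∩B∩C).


P(A∩B∩C) = P(A) * P(B|A) * P(C|A∩B)
= 7/16 * 2/9 * 2/3
= 7/72 * 2/3 = 7/108

7/108


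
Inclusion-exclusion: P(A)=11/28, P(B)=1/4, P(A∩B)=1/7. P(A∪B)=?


P(A∪B) = P(A) + P(B) - P(A∩B)
= 11/28 + 1/4 - 1/7 = 1/2

1/2


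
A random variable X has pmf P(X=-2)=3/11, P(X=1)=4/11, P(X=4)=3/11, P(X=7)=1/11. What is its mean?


E[X] = sum(x * P(x))
= -2*3/11 + 1*4/11 + 4*3/11 + 7*1/11
= 17/11

17/11


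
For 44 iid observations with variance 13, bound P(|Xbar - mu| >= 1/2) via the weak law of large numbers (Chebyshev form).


Var(Xbar) = Var(X)/n = 13/44
Chebyshev: P(|Xbar-mu| >= 1/2) <= Var(Xbar)/(1/2)^2 = (13/44)/(1/4) = 13/11
Bound exceeds 1, so trivial bound: 1

1


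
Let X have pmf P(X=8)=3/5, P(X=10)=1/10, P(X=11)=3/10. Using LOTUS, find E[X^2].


E[X^2] = sum(g(x)*P(x))
= 64*3/5 + 100*1/10 + 121*3/10
= 847/10

847/10


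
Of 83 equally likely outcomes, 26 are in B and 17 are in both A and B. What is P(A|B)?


P(A|B) = P(A∩B)/P(B) = (17/83)/(26/83) = 17/26

17/26


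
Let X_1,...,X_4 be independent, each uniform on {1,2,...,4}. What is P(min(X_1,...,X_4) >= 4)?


P(min >= 4) = P(all X_i >= 4) = (P(X_1 >= 4))^4
= (1/4)^4 = 1/256

1/256


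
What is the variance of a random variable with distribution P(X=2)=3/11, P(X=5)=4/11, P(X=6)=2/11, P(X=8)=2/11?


E[X] = 54/11, E[X^2] = 312/11
Var(X) = E[X^2] - (E[X])^2 = 312/11 - (54/11)^2 = 516/121

516/121


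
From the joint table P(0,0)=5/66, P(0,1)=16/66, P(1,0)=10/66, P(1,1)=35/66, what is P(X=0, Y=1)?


Read from table: P(X=0, Y=1) = 16/66 = 8/33

8/33


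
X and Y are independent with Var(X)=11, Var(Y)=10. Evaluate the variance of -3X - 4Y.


Independence => Cov(X,Y)=0
Var(-3X - 4Y) = (-3)^2*Var(X) + (-4)^2*Var(Y)
= 9*11 + 16*10 = 259

259


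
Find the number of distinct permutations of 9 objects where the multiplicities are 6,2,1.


9! = 362880
Denominator: 6!=720 * 2!=2 * 1!=1
Coefficient = 362880 / 1440 = 252

252


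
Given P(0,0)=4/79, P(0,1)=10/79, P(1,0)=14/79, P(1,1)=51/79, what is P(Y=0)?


P(Y=0) = P(0,0)+P(1,0) = 4/79 + 14/79 = 18/79

18/79


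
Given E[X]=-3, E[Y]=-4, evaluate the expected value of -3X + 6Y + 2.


E[-3X + 6Y + 2] = -3*E[X] + 6*E[Y] + 2
= (-3)*(-3) + (6)*(-4) + (2)
= 9 - 24 + 2 = -13

-13


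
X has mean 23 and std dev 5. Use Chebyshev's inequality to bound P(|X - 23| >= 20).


k = 20/5 = 4
Chebyshev: P(|X-mu| >= k*sigma) <= 1/k^2 = 1/4^2 = 1/16

1/16


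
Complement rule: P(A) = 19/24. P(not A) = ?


P(A') = 1 - P(A) = 1 - 19/24 = 5/24

5/24


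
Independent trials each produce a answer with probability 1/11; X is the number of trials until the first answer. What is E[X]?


For geometric (trials until first success), E[X] = 1/p = 1/(1/11) = 11

11


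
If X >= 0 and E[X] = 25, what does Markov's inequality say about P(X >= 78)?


Markov: P(X >= a) <= E[X]/a
P(X >= 78) <= 25/78

25/78


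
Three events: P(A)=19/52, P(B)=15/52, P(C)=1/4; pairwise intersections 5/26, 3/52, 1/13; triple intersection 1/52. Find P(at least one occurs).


P(A∪B∪C) = P(A)+P(B)+P(C) - P(AB)-P(AC)-P(BC) + P(ABC)
= 19/52+15/52+1/4 - 5/26-3/52-1/13 + 1/52
= 31/52

31/52


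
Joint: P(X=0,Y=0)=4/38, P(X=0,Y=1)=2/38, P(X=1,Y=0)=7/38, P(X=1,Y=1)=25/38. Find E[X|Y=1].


P(Y=1) = 27/38
E[X|Y=1] = (0*2 + 1*25)/27 = 25/27

25/27


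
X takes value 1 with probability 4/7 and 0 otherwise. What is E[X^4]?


For Bernoulli: X in {0,1}
E[X^4] = 0^4*(1-4/7) + 1^4*4/7 = 4/7

4/7


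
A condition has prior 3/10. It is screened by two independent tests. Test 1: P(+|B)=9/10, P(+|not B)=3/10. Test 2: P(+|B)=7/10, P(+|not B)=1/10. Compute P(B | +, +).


After test 1: P(+) = 9/10*3/10 + 3/10*7/10 = 12/25
P(B|+) = (27/100)/(12/25) = 9/16
After test 2 (use post1 as new prior): P(+) = 7/10*9/16 + 1/10*7/16 = 7/16
P(B|+,+) = (63/160)/(7/16) = 9/10

9/10


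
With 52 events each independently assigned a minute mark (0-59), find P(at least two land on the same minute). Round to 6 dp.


P(all different) = prod((60-i)/60 for i=0..51) = 0.000000
P(at least one match) = 1 - 0.000000 = 1.000000

1.000000


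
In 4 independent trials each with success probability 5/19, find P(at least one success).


P(at least one) = 1 - P(none)
P(none) = (1 - 5/19)^4 = (14/19)^4 = 38416/130321
P(at least one) = 1 - 38416/130321 = 91905/130321

91905/130321


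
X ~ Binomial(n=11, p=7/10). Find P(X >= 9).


P(X>=9) = P(X=9) + P(X=10) + P(X=11)
= 3995007093/20000000000 + 9321683217/100000000000 + 1977326743/100000000000
= 1250961817/4000000000

1250961817/4000000000


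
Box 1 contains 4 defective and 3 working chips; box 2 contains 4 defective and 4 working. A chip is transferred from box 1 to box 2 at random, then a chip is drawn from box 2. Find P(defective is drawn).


P(transfer defective) = 4/7; P(transfer working) = 3/7
If defective transferred: Urn II has 5 defective of 9, so P(defective|defective moved) = 5/9
If working transferred: Urn II has 4 defective of 9, so P(defective|working moved) = 4/9
By total probability: P(defective) = 4/7*5/9 + 3/7*4/9 = 32/63

32/63


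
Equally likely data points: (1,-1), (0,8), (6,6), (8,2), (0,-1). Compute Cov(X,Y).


E[X]=3, E[Y]=14/5, E[XY]=51/5
Cov(X,Y) = E[XY] - E[X]E[Y] = 51/5 - 3*14/5 = 9/5

9/5


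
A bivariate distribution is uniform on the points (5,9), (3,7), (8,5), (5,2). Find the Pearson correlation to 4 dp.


Cov(X,Y) = -1.1875, Var(X) = 3.1875, Var(Y) = 6.6875
rho = Cov/(sqrt(VarX)*sqrt(VarY)) = -0.2572

-0.2572


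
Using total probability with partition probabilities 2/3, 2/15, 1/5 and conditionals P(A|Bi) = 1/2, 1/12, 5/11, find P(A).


P(A) = P(A|B1)P(B1) + P(A|B2)P(B2) + P(A|B3)P(B3)
= 1/2*2/3 + 1/12*2/15 + 5/11*1/5
= 1/3 + 1/90 + 1/11 = 431/990

431/990


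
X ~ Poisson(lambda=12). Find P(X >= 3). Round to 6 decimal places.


P(X>=3) = 1 - P(X<=2) = 1 - (e^(-12)*12^0/0! + e^(-12)*12^1/1! + e^(-12)*12^2/2!)
≈ 1 - (0.0000061442 + 0.0000737305 + 0.0004423833)
= 1 - 0.0005222580 = 0.9994777420
≈ 0.999478

0.999478


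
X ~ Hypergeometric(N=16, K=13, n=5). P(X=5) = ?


P(X=5) = C(13,5)*C(3,0) / C(16,5)
= 1287*1 / 4368
= 1287/4368 = 33/112

33/112


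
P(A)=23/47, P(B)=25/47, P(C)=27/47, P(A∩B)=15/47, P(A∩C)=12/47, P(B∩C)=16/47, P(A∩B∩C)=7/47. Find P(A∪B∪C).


P(A∪B∪C) = P(A)+P(B)+P(C) - P(AB)-P(AC)-P(BC) + P(ABC)
= 23/47+25/47+27/47 - 15/47-12/47-16/47 + 7/47
= 39/47

39/47


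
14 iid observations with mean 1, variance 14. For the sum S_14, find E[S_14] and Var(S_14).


E[S_n] = n*mu = 14*1 = 14
Var(S_n) = n*sigma^2 = 14*14 = 196

E[S_14]=14, Var(S_14)=196


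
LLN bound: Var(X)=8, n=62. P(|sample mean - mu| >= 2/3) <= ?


Var(Xbar) = Var(X)/n = 8/62
Chebyshev: P(|Xbar-mu| >= 2/3) <= Var(Xbar)/(2/3)^2 = (4/31)/(4/9) = 9/31

9/31


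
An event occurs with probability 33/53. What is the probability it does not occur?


P(A') = 1 - P(A) = 1 - 33/53 = 20/53

20/53


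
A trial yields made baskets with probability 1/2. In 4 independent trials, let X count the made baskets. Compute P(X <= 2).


P(X<=2) = P(X=0) + P(X=1) + P(X=2)
= 1/16 + 1/4 + 3/8
= 11/16

11/16


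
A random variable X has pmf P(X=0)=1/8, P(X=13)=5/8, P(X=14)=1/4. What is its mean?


E[X] = sum(x * P(x))
= 0*1/8 + 13*5/8 + 14*1/4
= 93/8

93/8


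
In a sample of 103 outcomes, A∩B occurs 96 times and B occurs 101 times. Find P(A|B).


P(A|B) = P(A∩B)/P(B) = (96/103)/(101/103) = 96/101

96/101


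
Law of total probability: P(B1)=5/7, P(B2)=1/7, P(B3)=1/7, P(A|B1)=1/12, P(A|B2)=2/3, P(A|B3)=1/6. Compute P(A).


P(A) = P(A|B1)P(B1) + P(A|B2)P(B2) + P(A|B3)P(B3)
= 1/12*5/7 + 2/3*1/7 + 1/6*1/7
= 5/84 + 2/21 + 1/42 = 5/28

5/28


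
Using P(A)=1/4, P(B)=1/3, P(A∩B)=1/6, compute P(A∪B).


P(A∪B) = P(A) + P(B) - P(A∩B)
= 1/4 + 1/3 - 1/6 = 5/12

5/12


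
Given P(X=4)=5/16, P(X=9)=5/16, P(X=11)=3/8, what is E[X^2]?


E[X^2] = sum(g(x)*P(x))
= 16*5/16 + 81*5/16 + 121*3/8
= 1211/16

1211/16


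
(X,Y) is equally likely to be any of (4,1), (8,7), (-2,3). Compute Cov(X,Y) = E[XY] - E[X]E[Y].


E[X]=10/3, E[Y]=11/3, E[XY]=18
Cov(X,Y) = E[XY] - E[X]E[Y] = 18 - 10/3*11/3 = 52/9

52/9


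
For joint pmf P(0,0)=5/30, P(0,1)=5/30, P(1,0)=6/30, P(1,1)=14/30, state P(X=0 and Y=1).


Read from table: P(X=0, Y=1) = 5/30 = 1/6

1/6


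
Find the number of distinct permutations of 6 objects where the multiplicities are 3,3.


6! = 720
Denominator: 3!=6 * 3!=6
Coefficient = 720 / 36 = 20

20


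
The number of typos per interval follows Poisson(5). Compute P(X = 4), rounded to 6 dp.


P(X=4) = e^(-5) * 5^4 / 4!
≈ 0.006737946999 * 625 / 24
≈ 0.175467

0.175467


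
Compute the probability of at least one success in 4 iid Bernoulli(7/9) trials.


P(at least one) = 1 - P(none)
P(none) = (1 - 7/9)^4 = (2/9)^4 = 16/6561
P(at least one) = 1 - 16/6561 = 6545/6561

6545/6561


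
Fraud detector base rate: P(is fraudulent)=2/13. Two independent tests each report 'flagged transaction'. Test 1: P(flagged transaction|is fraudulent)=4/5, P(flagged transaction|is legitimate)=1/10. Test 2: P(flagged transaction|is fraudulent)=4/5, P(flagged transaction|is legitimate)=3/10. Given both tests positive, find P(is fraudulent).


After test 1: P(+) = 4/5*2/13 + 1/10*11/13 = 27/130
P(B|+) = (8/65)/(27/130) = 16/27
After test 2 (use post1 as new prior): P(+) = 4/5*16/27 + 3/10*11/27 = 161/270
P(B|+,+) = (64/135)/(161/270) = 128/161

128/161


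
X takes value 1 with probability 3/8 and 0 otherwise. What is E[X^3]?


For Bernoulli: X in {0,1}
E[X^3] = 0^3*(1-3/8) + 1^3*3/8 = 3/8

3/8


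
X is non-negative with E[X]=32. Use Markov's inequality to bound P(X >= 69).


Markov: P(X >= a) <= E[X]/a
P(X >= 69) <= 32/69

32/69


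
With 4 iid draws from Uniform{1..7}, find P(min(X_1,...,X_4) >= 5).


P(min >= 5) = P(all X_i >= 5) = (P(X_1 >= 5))^4
= (3/7)^4 = 81/2401

81/2401


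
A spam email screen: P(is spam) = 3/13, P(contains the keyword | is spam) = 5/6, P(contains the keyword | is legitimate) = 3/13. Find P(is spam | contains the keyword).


P(A) = P(A|B)P(B) + P(A|B')P(B') = 5/6*3/13 + 3/13*10/13 = 125/338
P(B|A) = P(A|B)P(B)/P(A) = (5/26)/(125/338) = 13/25

13/25


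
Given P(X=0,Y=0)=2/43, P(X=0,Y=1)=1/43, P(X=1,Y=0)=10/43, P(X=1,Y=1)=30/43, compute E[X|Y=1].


P(Y=1) = 31/43
E[X|Y=1] = (0*1 + 1*30)/31 = 30/31

30/31


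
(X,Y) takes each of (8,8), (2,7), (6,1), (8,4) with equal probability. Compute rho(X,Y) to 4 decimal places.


Cov(X,Y) = -1.0000, Var(X) = 6.0000, Var(Y) = 7.5000
rho = Cov/(sqrt(VarX)*sqrt(VarY)) = -0.1491

-0.1491


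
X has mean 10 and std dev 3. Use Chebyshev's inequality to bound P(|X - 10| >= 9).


k = 9/3 = 3
Chebyshev: P(|X-mu| >= k*sigma) <= 1/k^2 = 1/3^2 = 1/9

1/9


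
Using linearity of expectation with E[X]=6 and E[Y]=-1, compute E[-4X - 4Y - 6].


E[-4X - 4Y - 6] = -4*E[X] - 4*E[Y] - 6
= (-4)*(6) + (-4)*(-1) + (-6)
= -24 + 4 - 6 = -26

-26


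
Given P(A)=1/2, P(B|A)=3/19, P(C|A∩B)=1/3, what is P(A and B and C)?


P(A∩B∩C) = P(A) * P(B|A) * P(C|A∩B)
= 1/2 * 3/19 * 1/3
= 3/38 * 1/3 = 1/38

1/38


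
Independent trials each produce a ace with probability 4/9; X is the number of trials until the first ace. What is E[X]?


For geometric (trials until first success), E[X] = 1/p = 1/(4/9) = 9/4

9/4


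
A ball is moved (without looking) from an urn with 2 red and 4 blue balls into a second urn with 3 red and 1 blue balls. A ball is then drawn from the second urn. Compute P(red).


P(transfer red) = 2/6 = 1/3; P(transfer blue) = 2/3
If red transferred: Urn II has 4 red of 5, so P(red|red moved) = 4/5
If blue transferred: Urn II has 3 red of 5, so P(red|blue moved) = 3/5
By total probability: P(red) = 1/3*4/5 + 2/3*3/5 = 2/3

2/3


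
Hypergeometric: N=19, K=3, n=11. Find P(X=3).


P(X=3) = C(3,3)*C(16,8) / C(19,11)
= 1*12870 / 75582
= 12870/75582 = 55/323

55/323


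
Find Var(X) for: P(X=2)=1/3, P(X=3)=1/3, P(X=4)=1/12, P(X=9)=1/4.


E[X] = 17/4, E[X^2] = 311/12
Var(X) = E[X^2] - (E[X])^2 = 311/12 - (17/4)^2 = 377/48

377/48
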